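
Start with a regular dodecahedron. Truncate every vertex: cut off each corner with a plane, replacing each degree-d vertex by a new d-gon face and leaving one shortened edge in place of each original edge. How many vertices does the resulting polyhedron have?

60

The base solid has V = 20, E = 30, F = 12.
Truncation replaces each original edge-end by a new vertex, so V′ = 2E = 60.
Each original edge survives, and each old vertex of degree d contributes d new edges; summing degrees gives Σd = 2E, so E′ = E + 2E = 3E = 90.
Each original face survives and each original vertex becomes one new face: F′ = F + V = 32.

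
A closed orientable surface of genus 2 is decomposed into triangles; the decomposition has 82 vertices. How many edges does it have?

χ = 2 − 2·2 = -2, and every face is a triangle so 3F = 2E.
V − E + F = -2 with E = 3F/2 gives 82 − (3/2 − 1)·F = -2, so F = 168 and E = 252.

252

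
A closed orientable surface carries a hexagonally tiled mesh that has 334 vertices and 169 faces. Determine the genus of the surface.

Every face is a hexagon, so 2E = 6·169 = 1014, giving E = 507.
χ = V − E + F = 334 − 507 + 169 = -4.
For a closed orientable surface χ = 2 − 2g, so g = (2 − (-4))/2 = 3.

3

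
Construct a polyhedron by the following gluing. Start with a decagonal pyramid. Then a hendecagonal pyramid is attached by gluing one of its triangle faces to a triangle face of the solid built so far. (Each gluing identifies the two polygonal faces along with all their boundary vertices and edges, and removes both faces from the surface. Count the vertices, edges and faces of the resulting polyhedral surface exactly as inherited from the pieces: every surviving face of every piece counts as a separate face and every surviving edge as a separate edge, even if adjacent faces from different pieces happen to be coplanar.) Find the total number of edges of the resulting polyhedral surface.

39

A decagonal pyramid: V=11, E=20, F=11.
Attach a hendecagonal pyramid (V=12, E=22, F=12) along a 3-gon: merge 3 vertices and 3 edges, delete both glued faces → V=20, E=39, F=21.
Check: V − E + F = 20 − 39 + 21 = 2.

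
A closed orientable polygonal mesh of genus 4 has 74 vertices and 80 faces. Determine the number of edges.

160

For a closed orientable surface of genus 4, χ = 2 − 2·4 = -6.
E = V + F − (-6) = 74 + 80 − (-6) = 160.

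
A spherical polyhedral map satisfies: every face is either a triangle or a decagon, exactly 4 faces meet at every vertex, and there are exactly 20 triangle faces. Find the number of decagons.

Let x be the number of decagons; then F = 20 + x.
Edge–face incidences: 2E = 3·20 + 10·x = 60 + 10x.
Every vertex has degree 4, so 4V = 2E.
Euler: V − E + F = 2 ⇒ (2E)/4 − E + (20 + x) = 2.
Multiply by 8: 2·(2E) − 4·(2E) + 8·(20 + x) = 16, i.e. 160 + 8x − 2·(60 + 10x) = 16.
Collecting terms: −12x + 40 = 16, so −12x = −24, so x = 2.
Then 2E = 60 + 10·2 = 80, so E = 40, V = 2E/4 = 20, F = 20 + 2 = 22.

2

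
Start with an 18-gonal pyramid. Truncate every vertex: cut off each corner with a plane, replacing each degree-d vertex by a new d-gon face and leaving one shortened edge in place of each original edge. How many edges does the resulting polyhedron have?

108

The base solid has V = 19, E = 36, F = 19.
Truncation replaces each original edge-end by a new vertex, so V′ = 2E = 72.
Each original edge survives, and each old vertex of degree d contributes d new edges; summing degrees gives Σd = 2E, so E′ = E + 2E = 3E = 108.
Each original face survives and each original vertex becomes one new face: F′ = F + V = 38.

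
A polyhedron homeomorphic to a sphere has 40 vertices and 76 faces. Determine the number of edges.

114

Here V − E + F = 2.
E = V + F − (2) = 40 + 76 − (2) = 114.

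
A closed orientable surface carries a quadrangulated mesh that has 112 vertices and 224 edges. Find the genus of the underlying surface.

Every face is a square and each edge borders two faces, so 4F = 2·224, giving F = 112.
χ = V − E + F = 112 − 224 + 112 = 0.
For a closed orientable surface χ = 2 − 2g, so g = (2 − (0))/2 = 1.

1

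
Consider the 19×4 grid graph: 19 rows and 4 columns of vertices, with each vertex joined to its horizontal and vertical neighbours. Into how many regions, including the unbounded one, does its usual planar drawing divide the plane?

The grid has V = 19·4 = 76 vertices and E = 19·3 + 4·18 = 129 edges.
F = 2 − V + E = 2 − 76 + 129 = 55.

55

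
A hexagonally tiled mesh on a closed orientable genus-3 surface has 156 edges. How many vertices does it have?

χ = 2 − 2·3 = -4, and every face is a hexagon so 6F = 2E.
F = 2E/6 = 52. Then V = -4 + E − F = -4 + 156 − 52 = 100.

100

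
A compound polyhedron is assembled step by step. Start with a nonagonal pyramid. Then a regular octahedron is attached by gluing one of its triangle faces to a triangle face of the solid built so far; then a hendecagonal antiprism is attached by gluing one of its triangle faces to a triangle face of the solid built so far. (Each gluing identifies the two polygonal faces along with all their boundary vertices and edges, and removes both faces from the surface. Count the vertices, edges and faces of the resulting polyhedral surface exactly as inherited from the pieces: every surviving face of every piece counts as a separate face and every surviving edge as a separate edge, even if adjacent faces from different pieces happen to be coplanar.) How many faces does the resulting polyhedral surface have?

38

A nonagonal pyramid: V=10, E=18, F=10.
Attach a regular octahedron (V=6, E=12, F=8) along a 3-gon: merge 3 vertices and 3 edges, delete both glued faces → V=13, E=27, F=16.
Attach a hendecagonal antiprism (V=22, E=44, F=24) along a 3-gon: merge 3 vertices and 3 edges, delete both glued faces → V=32, E=68, F=38.
Check: V − E + F = 32 − 68 + 38 = 2.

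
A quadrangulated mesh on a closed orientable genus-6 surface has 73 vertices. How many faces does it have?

83

χ = 2 − 2·6 = -10, and every face is a square so 4F = 2E.
V − E + F = -10 with E = 4F/2 gives 73 − (4/2 − 1)·F = -10, so F = 83 and E = 166.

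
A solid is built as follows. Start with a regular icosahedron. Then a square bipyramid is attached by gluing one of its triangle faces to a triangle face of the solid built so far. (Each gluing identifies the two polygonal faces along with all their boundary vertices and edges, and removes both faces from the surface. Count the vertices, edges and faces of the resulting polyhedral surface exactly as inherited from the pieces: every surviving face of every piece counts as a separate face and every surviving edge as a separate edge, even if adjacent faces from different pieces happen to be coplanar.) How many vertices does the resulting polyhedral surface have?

15

A regular icosahedron: V=12, E=30, F=20.
Attach a square bipyramid (V=6, E=12, F=8) along a 3-gon: merge 3 vertices and 3 edges, delete both glued faces → V=15, E=39, F=26.
Check: V − E + F = 15 − 39 + 26 = 2.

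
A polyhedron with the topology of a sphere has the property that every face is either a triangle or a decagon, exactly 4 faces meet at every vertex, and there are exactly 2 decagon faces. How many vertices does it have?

20

Let x be the number of triangles; then F = 2 + x.
Edge–face incidences: 2E = 10·2 + 3·x = 20 + 3x.
Every vertex has degree 4, so 4V = 2E.
Euler: V − E + F = 2 ⇒ (2E)/4 − E + (2 + x) = 2.
Multiply by 8: 2·(2E) − 4·(2E) + 8·(2 + x) = 16, i.e. 16 + 8x − 2·(20 + 3x) = 16.
Collecting terms: 2x − 24 = 16, so 2x = 40, so x = 20.
Then 2E = 20 + 3·20 = 80, so E = 40, V = 2E/4 = 20, F = 2 + 20 = 22.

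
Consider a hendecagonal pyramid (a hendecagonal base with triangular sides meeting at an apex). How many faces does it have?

A pyramid on an n-gon base has one n-gon and n triangles: V = 11 + 1 = 12, E = 2·11 = 22, F = 11 + 1 = 12.

12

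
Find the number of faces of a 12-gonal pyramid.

A pyramid on an n-gon base has one n-gon and n triangles: V = 12 + 1 = 13, E = 2·12 = 24, F = 12 + 1 = 13.

13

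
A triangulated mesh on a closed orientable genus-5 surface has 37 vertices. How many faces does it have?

90

χ = 2 − 2·5 = -8, and every face is a triangle so 3F = 2E.
V − E + F = -8 with E = 3F/2 gives 37 − (3/2 − 1)·F = -8, so F = 90 and E = 135.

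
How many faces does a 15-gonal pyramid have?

16

A pyramid on an n-gon base has one n-gon and n triangles: V = 15 + 1 = 16, E = 2·15 = 30, F = 15 + 1 = 16.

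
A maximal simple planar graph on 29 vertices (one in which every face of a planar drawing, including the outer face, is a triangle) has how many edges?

81

In a plane triangulation 3F = 2E and V − E + F = 2, so E = 3V − 6 = 3·29 − 6 = 81.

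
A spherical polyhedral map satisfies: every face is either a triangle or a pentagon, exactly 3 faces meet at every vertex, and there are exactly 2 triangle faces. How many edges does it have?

18

Let x be the number of pentagons; then F = 2 + x.
Edge–face incidences: 2E = 3·2 + 5·x = 6 + 5x.
Every vertex has degree 3, so 3V = 2E.
Euler: V − E + F = 2 ⇒ (2E)/3 − E + (2 + x) = 2.
Multiply by 6: 2·(2E) − 3·(2E) + 6·(2 + x) = 12, i.e. 12 + 6x − (6 + 5x) = 12.
Collecting terms: x + 6 = 12, so x = 6.
Then 2E = 6 + 5·6 = 36, so E = 18, V = 2E/3 = 12, F = 2 + 6 = 8.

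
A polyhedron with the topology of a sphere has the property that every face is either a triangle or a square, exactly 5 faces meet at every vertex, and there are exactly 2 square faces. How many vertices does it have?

16

Let x be the number of triangles; then F = 2 + x.
Edge–face incidences: 2E = 4·2 + 3·x = 8 + 3x.
Every vertex has degree 5, so 5V = 2E.
Euler: V − E + F = 2 ⇒ (2E)/5 − E + (2 + x) = 2.
Multiply by 10: 2·(2E) − 5·(2E) + 10·(2 + x) = 20, i.e. 20 + 10x − 3·(8 + 3x) = 20.
Collecting terms: x − 4 = 20, so x = 24.
Then 2E = 8 + 3·24 = 80, so E = 40, V = 2E/5 = 16, F = 2 + 24 = 26.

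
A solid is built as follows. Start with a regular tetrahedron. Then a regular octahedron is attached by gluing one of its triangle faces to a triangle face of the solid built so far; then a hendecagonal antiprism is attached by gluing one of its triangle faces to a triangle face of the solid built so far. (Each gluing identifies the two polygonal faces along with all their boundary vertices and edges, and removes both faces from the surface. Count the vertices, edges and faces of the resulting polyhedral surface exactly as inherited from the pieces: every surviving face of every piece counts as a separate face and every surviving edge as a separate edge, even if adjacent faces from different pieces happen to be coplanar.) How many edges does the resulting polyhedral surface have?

56

A regular tetrahedron: V=4, E=6, F=4.
Attach a regular octahedron (V=6, E=12, F=8) along a 3-gon: merge 3 vertices and 3 edges, delete both glued faces → V=7, E=15, F=10.
Attach a hendecagonal antiprism (V=22, E=44, F=24) along a 3-gon: merge 3 vertices and 3 edges, delete both glued faces → V=26, E=56, F=32.
Check: V − E + F = 26 − 56 + 32 = 2.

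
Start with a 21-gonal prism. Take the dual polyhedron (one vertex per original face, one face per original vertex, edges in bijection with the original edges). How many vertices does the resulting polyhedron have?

23

The base solid has V = 42, E = 63, F = 23.
The dual swaps V and F and preserves E: V′ = F = 23, E′ = E = 63, F′ = V = 42.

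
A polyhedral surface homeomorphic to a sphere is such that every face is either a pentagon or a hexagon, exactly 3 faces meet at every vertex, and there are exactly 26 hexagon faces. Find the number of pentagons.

Let x be the number of pentagons; then F = 26 + x.
Edge–face incidences: 2E = 6·26 + 5·x = 156 + 5x.
Every vertex has degree 3, so 3V = 2E.
Euler: V − E + F = 2 ⇒ (2E)/3 − E + (26 + x) = 2.
Multiply by 6: 2·(2E) − 3·(2E) + 6·(26 + x) = 12, i.e. 156 + 6x − (156 + 5x) = 12.
Collecting terms: x = 12.
Then 2E = 156 + 5·12 = 216, so E = 108, V = 2E/3 = 72, F = 26 + 12 = 38.

12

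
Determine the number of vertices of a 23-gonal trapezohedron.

48

The n-trapezohedron (dual of the n-antiprism) has V = 2·23 + 2 = 48, E = 4·23 = 92, F = 2·23 = 46.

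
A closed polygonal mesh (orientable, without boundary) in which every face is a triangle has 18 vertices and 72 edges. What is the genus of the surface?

4

Every face is a triangle and each edge borders two faces, so 3F = 2·72, giving F = 48.
χ = V − E + F = 18 − 72 + 48 = -6.
For a closed orientable surface χ = 2 − 2g, so g = (2 − (-6))/2 = 4.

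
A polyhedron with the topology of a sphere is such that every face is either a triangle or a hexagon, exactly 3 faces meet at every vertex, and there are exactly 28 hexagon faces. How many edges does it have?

90

Let x be the number of triangles; then F = 28 + x.
Edge–face incidences: 2E = 6·28 + 3·x = 168 + 3x.
Every vertex has degree 3, so 3V = 2E.
Euler: V − E + F = 2 ⇒ (2E)/3 − E + (28 + x) = 2.
Multiply by 6: 2·(2E) − 3·(2E) + 6·(28 + x) = 12, i.e. 168 + 6x − (168 + 3x) = 12.
Collecting terms: 3x = 12, so x = 4.
Then 2E = 168 + 3·4 = 180, so E = 90, V = 2E/3 = 60, F = 28 + 4 = 32.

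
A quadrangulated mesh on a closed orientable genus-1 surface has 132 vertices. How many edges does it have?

264

χ = 2 − 2·1 = 0, and every face is a square so 4F = 2E.
V − E + F = 0 with E = 4F/2 gives 132 − (4/2 − 1)·F = 0, so F = 132 and E = 264.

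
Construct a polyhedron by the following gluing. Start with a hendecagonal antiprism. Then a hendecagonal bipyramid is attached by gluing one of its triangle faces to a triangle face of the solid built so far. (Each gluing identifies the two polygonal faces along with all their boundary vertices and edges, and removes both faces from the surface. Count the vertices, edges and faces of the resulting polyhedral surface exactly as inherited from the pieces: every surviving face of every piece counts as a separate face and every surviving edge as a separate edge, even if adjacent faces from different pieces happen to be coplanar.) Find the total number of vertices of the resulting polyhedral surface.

A hendecagonal antiprism: V=22, E=44, F=24.
Attach a hendecagonal bipyramid (V=13, E=33, F=22) along a 3-gon: merge 3 vertices and 3 edges, delete both glued faces → V=32, E=74, F=44.
Check: V − E + F = 32 − 74 + 44 = 2.

32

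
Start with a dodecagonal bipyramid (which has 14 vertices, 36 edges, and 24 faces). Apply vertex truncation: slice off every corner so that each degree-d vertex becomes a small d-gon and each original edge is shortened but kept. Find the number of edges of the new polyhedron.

108

Truncation replaces each original edge-end by a new vertex, so V′ = 2E = 72.
Each original edge survives, and each old vertex of degree d contributes d new edges; summing degrees gives Σd = 2E, so E′ = E + 2E = 3E = 108.
Each original face survives and each original vertex becomes one new face: F′ = F + V = 38.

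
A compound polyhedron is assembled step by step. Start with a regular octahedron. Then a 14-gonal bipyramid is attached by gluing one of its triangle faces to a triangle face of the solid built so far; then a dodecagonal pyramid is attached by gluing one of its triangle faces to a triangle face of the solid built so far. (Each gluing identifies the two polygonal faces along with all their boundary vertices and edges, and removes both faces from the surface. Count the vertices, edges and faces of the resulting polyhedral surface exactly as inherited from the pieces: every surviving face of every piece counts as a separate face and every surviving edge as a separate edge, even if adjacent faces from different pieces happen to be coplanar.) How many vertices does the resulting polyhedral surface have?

29

A regular octahedron: V=6, E=12, F=8.
Attach a 14-gonal bipyramid (V=16, E=42, F=28) along a 3-gon: merge 3 vertices and 3 edges, delete both glued faces → V=19, E=51, F=34.
Attach a dodecagonal pyramid (V=13, E=24, F=13) along a 3-gon: merge 3 vertices and 3 edges, delete both glued faces → V=29, E=72, F=45.
Check: V − E + F = 29 − 72 + 45 = 2.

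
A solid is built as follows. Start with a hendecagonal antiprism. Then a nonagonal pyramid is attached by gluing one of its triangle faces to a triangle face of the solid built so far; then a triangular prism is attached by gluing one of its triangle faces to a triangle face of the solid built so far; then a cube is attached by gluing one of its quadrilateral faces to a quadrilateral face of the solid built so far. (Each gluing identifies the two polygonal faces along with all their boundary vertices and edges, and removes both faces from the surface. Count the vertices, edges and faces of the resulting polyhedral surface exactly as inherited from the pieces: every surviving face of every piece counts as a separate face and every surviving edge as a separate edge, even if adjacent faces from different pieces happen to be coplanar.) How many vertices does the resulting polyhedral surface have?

36

A hendecagonal antiprism: V=22, E=44, F=24.
Attach a nonagonal pyramid (V=10, E=18, F=10) along a 3-gon: merge 3 vertices and 3 edges, delete both glued faces → V=29, E=59, F=32.
Attach a triangular prism (V=6, E=9, F=5) along a 3-gon: merge 3 vertices and 3 edges, delete both glued faces → V=32, E=65, F=35.
Attach a cube (V=8, E=12, F=6) along a 4-gon: merge 4 vertices and 4 edges, delete both glued faces → V=36, E=73, F=39.
Check: V − E + F = 36 − 73 + 39 = 2.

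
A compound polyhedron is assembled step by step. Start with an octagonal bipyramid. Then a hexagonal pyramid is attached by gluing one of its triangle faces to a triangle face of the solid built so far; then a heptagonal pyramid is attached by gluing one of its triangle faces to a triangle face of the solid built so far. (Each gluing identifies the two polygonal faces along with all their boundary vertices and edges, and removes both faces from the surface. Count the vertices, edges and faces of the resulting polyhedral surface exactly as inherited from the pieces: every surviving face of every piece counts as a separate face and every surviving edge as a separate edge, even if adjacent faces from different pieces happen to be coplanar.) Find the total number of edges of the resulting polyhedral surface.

An octagonal bipyramid: V=10, E=24, F=16.
Attach a hexagonal pyramid (V=7, E=12, F=7) along a 3-gon: merge 3 vertices and 3 edges, delete both glued faces → V=14, E=33, F=21.
Attach a heptagonal pyramid (V=8, E=14, F=8) along a 3-gon: merge 3 vertices and 3 edges, delete both glued faces → V=19, E=44, F=27.
Check: V − E + F = 19 − 44 + 27 = 2.

44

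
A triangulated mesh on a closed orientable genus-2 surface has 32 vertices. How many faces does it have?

68

χ = 2 − 2·2 = -2, and every face is a triangle so 3F = 2E.
V − E + F = -2 with E = 3F/2 gives 32 − (3/2 − 1)·F = -2, so F = 68 and E = 102.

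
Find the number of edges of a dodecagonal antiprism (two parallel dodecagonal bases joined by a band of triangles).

48

An antiprism on an n-gon has two n-gon caps and 2n triangles: V = 2·12 = 24, E = 4·12 = 48, F = 2·12 + 2 = 26.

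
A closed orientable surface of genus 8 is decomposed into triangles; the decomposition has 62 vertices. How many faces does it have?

152

χ = 2 − 2·8 = -14, and every face is a triangle so 3F = 2E.
V − E + F = -14 with E = 3F/2 gives 62 − (3/2 − 1)·F = -14, so F = 152 and E = 228.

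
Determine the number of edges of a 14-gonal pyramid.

A pyramid on an n-gon base has one n-gon and n triangles: V = 14 + 1 = 15, E = 2·14 = 28, F = 14 + 1 = 15.

28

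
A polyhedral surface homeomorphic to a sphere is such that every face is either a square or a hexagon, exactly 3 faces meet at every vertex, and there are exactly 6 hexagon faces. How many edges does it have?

Let x be the number of squares; then F = 6 + x.
Edge–face incidences: 2E = 6·6 + 4·x = 36 + 4x.
Every vertex has degree 3, so 3V = 2E.
Euler: V − E + F = 2 ⇒ (2E)/3 − E + (6 + x) = 2.
Multiply by 6: 2·(2E) − 3·(2E) + 6·(6 + x) = 12, i.e. 36 + 6x − (36 + 4x) = 12.
Collecting terms: 2x = 12, so x = 6.
Then 2E = 36 + 4·6 = 60, so E = 30, V = 2E/3 = 20, F = 6 + 6 = 12.

30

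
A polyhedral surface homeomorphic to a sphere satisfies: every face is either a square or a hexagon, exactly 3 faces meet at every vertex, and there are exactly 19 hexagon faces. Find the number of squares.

Let x be the number of squares; then F = 19 + x.
Edge–face incidences: 2E = 6·19 + 4·x = 114 + 4x.
Every vertex has degree 3, so 3V = 2E.
Euler: V − E + F = 2 ⇒ (2E)/3 − E + (19 + x) = 2.
Multiply by 6: 2·(2E) − 3·(2E) + 6·(19 + x) = 12, i.e. 114 + 6x − (114 + 4x) = 12.
Collecting terms: 2x = 12, so x = 6.
Then 2E = 114 + 4·6 = 138, so E = 69, V = 2E/3 = 46, F = 19 + 6 = 25.

6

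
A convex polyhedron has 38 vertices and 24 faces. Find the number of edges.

Here V − E + F = 2.
E = V + F − (2) = 38 + 24 − (2) = 60.

60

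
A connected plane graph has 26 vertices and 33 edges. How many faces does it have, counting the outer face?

Euler's formula for a connected plane graph: V − E + F = 2, so F = 2 − 26 + 33 = 9.

9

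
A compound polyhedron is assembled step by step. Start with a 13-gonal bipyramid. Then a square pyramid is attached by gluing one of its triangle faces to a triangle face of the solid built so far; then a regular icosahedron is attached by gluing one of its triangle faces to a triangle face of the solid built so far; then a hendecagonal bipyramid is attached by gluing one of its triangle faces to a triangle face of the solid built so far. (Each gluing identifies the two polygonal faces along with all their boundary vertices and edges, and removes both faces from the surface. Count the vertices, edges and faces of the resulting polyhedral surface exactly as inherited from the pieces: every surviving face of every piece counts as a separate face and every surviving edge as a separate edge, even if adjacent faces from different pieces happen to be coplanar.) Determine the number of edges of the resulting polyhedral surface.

101

A 13-gonal bipyramid: V=15, E=39, F=26.
Attach a square pyramid (V=5, E=8, F=5) along a 3-gon: merge 3 vertices and 3 edges, delete both glued faces → V=17, E=44, F=29.
Attach a regular icosahedron (V=12, E=30, F=20) along a 3-gon: merge 3 vertices and 3 edges, delete both glued faces → V=26, E=71, F=47.
Attach a hendecagonal bipyramid (V=13, E=33, F=22) along a 3-gon: merge 3 vertices and 3 edges, delete both glued faces → V=36, E=101, F=67.
Check: V − E + F = 36 − 101 + 67 = 2.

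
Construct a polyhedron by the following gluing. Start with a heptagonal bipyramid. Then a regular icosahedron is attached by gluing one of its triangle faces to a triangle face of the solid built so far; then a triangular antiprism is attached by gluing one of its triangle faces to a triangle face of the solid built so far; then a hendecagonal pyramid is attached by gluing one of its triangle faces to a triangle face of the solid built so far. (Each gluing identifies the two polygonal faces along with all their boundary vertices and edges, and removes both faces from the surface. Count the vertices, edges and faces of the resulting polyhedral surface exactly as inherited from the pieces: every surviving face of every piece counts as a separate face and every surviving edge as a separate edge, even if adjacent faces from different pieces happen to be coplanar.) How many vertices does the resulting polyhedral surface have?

A heptagonal bipyramid: V=9, E=21, F=14.
Attach a regular icosahedron (V=12, E=30, F=20) along a 3-gon: merge 3 vertices and 3 edges, delete both glued faces → V=18, E=48, F=32.
Attach a triangular antiprism (V=6, E=12, F=8) along a 3-gon: merge 3 vertices and 3 edges, delete both glued faces → V=21, E=57, F=38.
Attach a hendecagonal pyramid (V=12, E=22, F=12) along a 3-gon: merge 3 vertices and 3 edges, delete both glued faces → V=30, E=76, F=48.
Check: V − E + F = 30 − 76 + 48 = 2.

30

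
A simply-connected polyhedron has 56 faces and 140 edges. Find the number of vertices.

Here V − E + F = 2.
V = 2 + E − F = 2 + 140 − 56 = 86.

86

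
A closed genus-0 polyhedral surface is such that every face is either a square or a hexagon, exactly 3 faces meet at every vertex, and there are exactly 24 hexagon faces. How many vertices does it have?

Let x be the number of squares; then F = 24 + x.
Edge–face incidences: 2E = 6·24 + 4·x = 144 + 4x.
Every vertex has degree 3, so 3V = 2E.
Euler: V − E + F = 2 ⇒ (2E)/3 − E + (24 + x) = 2.
Multiply by 6: 2·(2E) − 3·(2E) + 6·(24 + x) = 12, i.e. 144 + 6x − (144 + 4x) = 12.
Collecting terms: 2x = 12, so x = 6.
Then 2E = 144 + 4·6 = 168, so E = 84, V = 2E/3 = 56, F = 24 + 6 = 30.

56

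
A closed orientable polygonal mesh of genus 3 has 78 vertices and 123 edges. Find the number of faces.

41

For a closed orientable surface of genus 3, χ = 2 − 2·3 = -4.
F = -4 − V + E = -4 − 78 + 123 = 41.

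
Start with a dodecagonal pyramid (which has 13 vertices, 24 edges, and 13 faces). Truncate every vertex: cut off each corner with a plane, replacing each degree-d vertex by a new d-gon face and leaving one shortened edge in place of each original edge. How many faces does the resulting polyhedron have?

Truncation replaces each original edge-end by a new vertex, so V′ = 2E = 48.
Each original edge survives, and each old vertex of degree d contributes d new edges; summing degrees gives Σd = 2E, so E′ = E + 2E = 3E = 72.
Each original face survives and each original vertex becomes one new face: F′ = F + V = 26.

26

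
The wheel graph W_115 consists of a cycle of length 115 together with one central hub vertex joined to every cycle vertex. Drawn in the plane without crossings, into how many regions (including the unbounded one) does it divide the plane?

W_115 has V = 115 + 1 = 116 vertices and E = 2·115 = 230 edges.
By Euler's formula F = 2 − V + E = 2 − 116 + 230 = 116.

116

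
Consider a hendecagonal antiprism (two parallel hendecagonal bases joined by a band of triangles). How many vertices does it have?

22

An antiprism on an n-gon has two n-gon caps and 2n triangles: V = 2·11 = 22, E = 4·11 = 44, F = 2·11 + 2 = 24.
Check: V − E + F = 22 − 44 + 24 = 2.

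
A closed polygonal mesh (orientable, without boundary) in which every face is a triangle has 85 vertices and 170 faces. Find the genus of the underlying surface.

Every face is a triangle, so 2E = 3·170 = 510, giving E = 255.
χ = V − E + F = 85 − 255 + 170 = 0.
For a closed orientable surface χ = 2 − 2g, so g = (2 − (0))/2 = 1.

1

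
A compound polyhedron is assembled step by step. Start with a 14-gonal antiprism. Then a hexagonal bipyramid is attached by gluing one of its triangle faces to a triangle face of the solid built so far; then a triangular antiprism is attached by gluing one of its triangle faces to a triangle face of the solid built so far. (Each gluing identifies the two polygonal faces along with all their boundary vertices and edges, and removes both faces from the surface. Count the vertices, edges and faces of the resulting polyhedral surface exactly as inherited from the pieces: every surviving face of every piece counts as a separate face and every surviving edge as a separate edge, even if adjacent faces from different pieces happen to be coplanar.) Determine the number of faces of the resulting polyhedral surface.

A 14-gonal antiprism: V=28, E=56, F=30.
Attach a hexagonal bipyramid (V=8, E=18, F=12) along a 3-gon: merge 3 vertices and 3 edges, delete both glued faces → V=33, E=71, F=40.
Attach a triangular antiprism (V=6, E=12, F=8) along a 3-gon: merge 3 vertices and 3 edges, delete both glued faces → V=36, E=80, F=46.
Check: V − E + F = 36 − 80 + 46 = 2.

46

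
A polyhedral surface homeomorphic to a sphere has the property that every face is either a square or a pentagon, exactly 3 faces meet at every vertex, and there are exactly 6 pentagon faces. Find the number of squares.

3

Let x be the number of squares; then F = 6 + x.
Edge–face incidences: 2E = 5·6 + 4·x = 30 + 4x.
Every vertex has degree 3, so 3V = 2E.
Euler: V − E + F = 2 ⇒ (2E)/3 − E + (6 + x) = 2.
Multiply by 6: 2·(2E) − 3·(2E) + 6·(6 + x) = 12, i.e. 36 + 6x − (30 + 4x) = 12.
Collecting terms: 2x + 6 = 12, so 2x = 6, so x = 3.
Then 2E = 30 + 4·3 = 42, so E = 21, V = 2E/3 = 14, F = 6 + 3 = 9.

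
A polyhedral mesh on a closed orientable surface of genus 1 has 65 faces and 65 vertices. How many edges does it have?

130

For a closed orientable surface of genus 1, χ = 2 − 2·1 = 0.
E = V + F − (0) = 65 + 65 − (0) = 130.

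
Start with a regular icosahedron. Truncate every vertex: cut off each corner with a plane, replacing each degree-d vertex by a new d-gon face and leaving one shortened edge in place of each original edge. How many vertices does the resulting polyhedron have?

The base solid has V = 12, E = 30, F = 20.
Truncation replaces each original edge-end by a new vertex, so V′ = 2E = 60.
Each original edge survives, and each old vertex of degree d contributes d new edges; summing degrees gives Σd = 2E, so E′ = E + 2E = 3E = 90.
Each original face survives and each original vertex becomes one new face: F′ = F + V = 32.

60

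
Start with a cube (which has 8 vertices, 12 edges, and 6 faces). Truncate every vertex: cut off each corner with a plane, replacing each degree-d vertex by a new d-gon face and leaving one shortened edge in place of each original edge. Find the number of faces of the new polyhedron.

14

Truncation replaces each original edge-end by a new vertex, so V′ = 2E = 24.
Each original edge survives, and each old vertex of degree d contributes d new edges; summing degrees gives Σd = 2E, so E′ = E + 2E = 3E = 36.
Each original face survives and each original vertex becomes one new face: F′ = F + V = 14.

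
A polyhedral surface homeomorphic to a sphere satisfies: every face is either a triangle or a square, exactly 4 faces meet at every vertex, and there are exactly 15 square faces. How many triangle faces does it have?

Let x be the number of triangles; then F = 15 + x.
Edge–face incidences: 2E = 4·15 + 3·x = 60 + 3x.
Every vertex has degree 4, so 4V = 2E.
Euler: V − E + F = 2 ⇒ (2E)/4 − E + (15 + x) = 2.
Multiply by 8: 2·(2E) − 4·(2E) + 8·(15 + x) = 16, i.e. 120 + 8x − 2·(60 + 3x) = 16.
Collecting terms: 2x = 16, so x = 8.
Then 2E = 60 + 3·8 = 84, so E = 42, V = 2E/4 = 21, F = 15 + 8 = 23.

8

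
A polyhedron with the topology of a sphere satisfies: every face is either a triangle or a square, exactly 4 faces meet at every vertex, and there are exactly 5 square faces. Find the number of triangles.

8

Let x be the number of triangles; then F = 5 + x.
Edge–face incidences: 2E = 4·5 + 3·x = 20 + 3x.
Every vertex has degree 4, so 4V = 2E.
Euler: V − E + F = 2 ⇒ (2E)/4 − E + (5 + x) = 2.
Multiply by 8: 2·(2E) − 4·(2E) + 8·(5 + x) = 16, i.e. 40 + 8x − 2·(20 + 3x) = 16.
Collecting terms: 2x = 16, so x = 8.
Then 2E = 20 + 3·8 = 44, so E = 22, V = 2E/4 = 11, F = 5 + 8 = 13.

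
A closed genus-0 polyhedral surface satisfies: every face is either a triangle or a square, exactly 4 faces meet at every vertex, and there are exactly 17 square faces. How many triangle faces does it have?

Let x be the number of triangles; then F = 17 + x.
Edge–face incidences: 2E = 4·17 + 3·x = 68 + 3x.
Every vertex has degree 4, so 4V = 2E.
Euler: V − E + F = 2 ⇒ (2E)/4 − E + (17 + x) = 2.
Multiply by 8: 2·(2E) − 4·(2E) + 8·(17 + x) = 16, i.e. 136 + 8x − 2·(68 + 3x) = 16.
Collecting terms: 2x = 16, so x = 8.
Then 2E = 68 + 3·8 = 92, so E = 46, V = 2E/4 = 23, F = 17 + 8 = 25.

8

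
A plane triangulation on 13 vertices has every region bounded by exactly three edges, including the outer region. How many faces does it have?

22

In a plane triangulation 3F = 2E and V − E + F = 2, so F = 2V − 4 = 2·13 − 4 = 22.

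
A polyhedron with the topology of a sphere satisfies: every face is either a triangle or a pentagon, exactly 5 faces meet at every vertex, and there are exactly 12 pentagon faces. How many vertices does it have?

Let x be the number of triangles; then F = 12 + x.
Edge–face incidences: 2E = 5·12 + 3·x = 60 + 3x.
Every vertex has degree 5, so 5V = 2E.
Euler: V − E + F = 2 ⇒ (2E)/5 − E + (12 + x) = 2.
Multiply by 10: 2·(2E) − 5·(2E) + 10·(12 + x) = 20, i.e. 120 + 10x − 3·(60 + 3x) = 20.
Collecting terms: x − 60 = 20, so x = 80.
Then 2E = 60 + 3·80 = 300, so E = 150, V = 2E/5 = 60, F = 12 + 80 = 92.

60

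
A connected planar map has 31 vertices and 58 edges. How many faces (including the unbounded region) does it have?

29

Euler's formula for a connected plane graph: V − E + F = 2, so F = 2 − 31 + 58 = 29.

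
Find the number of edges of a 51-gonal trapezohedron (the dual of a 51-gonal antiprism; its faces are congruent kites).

The n-trapezohedron (dual of the n-antiprism) has V = 2·51 + 2 = 104, E = 4·51 = 204, F = 2·51 = 102.
Check: V − E + F = 104 − 204 + 102 = 2.

204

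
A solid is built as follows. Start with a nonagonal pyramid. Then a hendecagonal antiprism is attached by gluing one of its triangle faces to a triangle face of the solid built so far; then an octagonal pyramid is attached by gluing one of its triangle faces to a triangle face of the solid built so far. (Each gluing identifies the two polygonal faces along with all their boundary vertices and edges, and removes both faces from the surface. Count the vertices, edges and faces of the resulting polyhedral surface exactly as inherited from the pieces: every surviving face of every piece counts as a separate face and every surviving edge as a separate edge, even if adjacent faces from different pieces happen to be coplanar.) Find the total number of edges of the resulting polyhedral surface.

72

A nonagonal pyramid: V=10, E=18, F=10.
Attach a hendecagonal antiprism (V=22, E=44, F=24) along a 3-gon: merge 3 vertices and 3 edges, delete both glued faces → V=29, E=59, F=32.
Attach an octagonal pyramid (V=9, E=16, F=9) along a 3-gon: merge 3 vertices and 3 edges, delete both glued faces → V=35, E=72, F=39.
Check: V − E + F = 35 − 72 + 39 = 2.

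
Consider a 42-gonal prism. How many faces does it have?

A prism on an n-gon has two n-gon bases and n rectangular sides: V = 2·42 = 84, E = 3·42 = 126, F = 42 + 2 = 44.

44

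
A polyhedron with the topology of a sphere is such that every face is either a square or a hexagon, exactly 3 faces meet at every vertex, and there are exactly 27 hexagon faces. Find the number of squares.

Let x be the number of squares; then F = 27 + x.
Edge–face incidences: 2E = 6·27 + 4·x = 162 + 4x.
Every vertex has degree 3, so 3V = 2E.
Euler: V − E + F = 2 ⇒ (2E)/3 − E + (27 + x) = 2.
Multiply by 6: 2·(2E) − 3·(2E) + 6·(27 + x) = 12, i.e. 162 + 6x − (162 + 4x) = 12.
Collecting terms: 2x = 12, so x = 6.
Then 2E = 162 + 4·6 = 186, so E = 93, V = 2E/3 = 62, F = 27 + 6 = 33.

6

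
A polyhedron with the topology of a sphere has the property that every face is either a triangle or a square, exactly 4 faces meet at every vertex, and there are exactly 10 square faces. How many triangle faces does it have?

8

Let x be the number of triangles; then F = 10 + x.
Edge–face incidences: 2E = 4·10 + 3·x = 40 + 3x.
Every vertex has degree 4, so 4V = 2E.
Euler: V − E + F = 2 ⇒ (2E)/4 − E + (10 + x) = 2.
Multiply by 8: 2·(2E) − 4·(2E) + 8·(10 + x) = 16, i.e. 80 + 8x − 2·(40 + 3x) = 16.
Collecting terms: 2x = 16, so x = 8.
Then 2E = 40 + 3·8 = 64, so E = 32, V = 2E/4 = 16, F = 10 + 8 = 18.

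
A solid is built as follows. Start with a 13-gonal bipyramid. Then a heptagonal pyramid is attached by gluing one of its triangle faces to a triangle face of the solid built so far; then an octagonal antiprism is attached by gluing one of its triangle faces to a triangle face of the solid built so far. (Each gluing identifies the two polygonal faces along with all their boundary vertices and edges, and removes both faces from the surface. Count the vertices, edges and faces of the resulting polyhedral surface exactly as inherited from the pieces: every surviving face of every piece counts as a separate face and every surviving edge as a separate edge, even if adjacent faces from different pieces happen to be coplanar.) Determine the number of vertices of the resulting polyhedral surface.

A 13-gonal bipyramid: V=15, E=39, F=26.
Attach a heptagonal pyramid (V=8, E=14, F=8) along a 3-gon: merge 3 vertices and 3 edges, delete both glued faces → V=20, E=50, F=32.
Attach an octagonal antiprism (V=16, E=32, F=18) along a 3-gon: merge 3 vertices and 3 edges, delete both glued faces → V=33, E=79, F=48.
Check: V − E + F = 33 − 79 + 48 = 2.

33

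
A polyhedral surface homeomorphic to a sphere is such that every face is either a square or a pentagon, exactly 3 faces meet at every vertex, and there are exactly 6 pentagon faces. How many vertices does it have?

14

Let x be the number of squares; then F = 6 + x.
Edge–face incidences: 2E = 5·6 + 4·x = 30 + 4x.
Every vertex has degree 3, so 3V = 2E.
Euler: V − E + F = 2 ⇒ (2E)/3 − E + (6 + x) = 2.
Multiply by 6: 2·(2E) − 3·(2E) + 6·(6 + x) = 12, i.e. 36 + 6x − (30 + 4x) = 12.
Collecting terms: 2x + 6 = 12, so 2x = 6, so x = 3.
Then 2E = 30 + 4·3 = 42, so E = 21, V = 2E/3 = 14, F = 6 + 3 = 9.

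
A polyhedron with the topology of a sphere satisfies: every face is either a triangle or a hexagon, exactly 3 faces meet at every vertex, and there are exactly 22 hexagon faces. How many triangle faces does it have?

4

Let x be the number of triangles; then F = 22 + x.
Edge–face incidences: 2E = 6·22 + 3·x = 132 + 3x.
Every vertex has degree 3, so 3V = 2E.
Euler: V − E + F = 2 ⇒ (2E)/3 − E + (22 + x) = 2.
Multiply by 6: 2·(2E) − 3·(2E) + 6·(22 + x) = 12, i.e. 132 + 6x − (132 + 3x) = 12.
Collecting terms: 3x = 12, so x = 4.
Then 2E = 132 + 3·4 = 144, so E = 72, V = 2E/3 = 48, F = 22 + 4 = 26.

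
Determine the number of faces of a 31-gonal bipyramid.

62

A bipyramid over an n-gon has 2n triangular faces and n + 2 vertices: V = 31 + 2 = 33, E = 3·31 = 93, F = 2·31 = 62.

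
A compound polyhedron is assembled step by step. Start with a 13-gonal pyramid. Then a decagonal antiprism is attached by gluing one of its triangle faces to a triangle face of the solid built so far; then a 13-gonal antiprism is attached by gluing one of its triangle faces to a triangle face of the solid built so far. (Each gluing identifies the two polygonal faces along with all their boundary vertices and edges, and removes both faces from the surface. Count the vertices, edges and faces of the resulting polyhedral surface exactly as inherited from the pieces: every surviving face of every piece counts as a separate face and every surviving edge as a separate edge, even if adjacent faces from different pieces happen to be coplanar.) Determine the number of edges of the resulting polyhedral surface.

A 13-gonal pyramid: V=14, E=26, F=14.
Attach a decagonal antiprism (V=20, E=40, F=22) along a 3-gon: merge 3 vertices and 3 edges, delete both glued faces → V=31, E=63, F=34.
Attach a 13-gonal antiprism (V=26, E=52, F=28) along a 3-gon: merge 3 vertices and 3 edges, delete both glued faces → V=54, E=112, F=60.
Check: V − E + F = 54 − 112 + 60 = 2.

112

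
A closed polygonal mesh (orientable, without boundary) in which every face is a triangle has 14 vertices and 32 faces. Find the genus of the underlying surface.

2

Every face is a triangle, so 2E = 3·32 = 96, giving E = 48.
χ = V − E + F = 14 − 48 + 32 = -2.
For a closed orientable surface χ = 2 − 2g, so g = (2 − (-2))/2 = 2.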